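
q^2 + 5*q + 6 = (q + 2)*(q + 3)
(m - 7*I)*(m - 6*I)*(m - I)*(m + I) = m^4 - 13*I*m^3 - 41*m^2 - 13*I*m - 42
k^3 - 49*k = k*(k - 7)*(k + 7)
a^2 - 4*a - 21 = (a - 7)*(a + 3)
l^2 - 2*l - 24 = (l - 6)*(l + 4)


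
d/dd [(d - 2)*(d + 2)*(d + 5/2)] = 3*d^2 + 5*d - 4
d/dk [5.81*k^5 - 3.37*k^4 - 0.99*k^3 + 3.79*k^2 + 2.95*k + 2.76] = 29.05*k^4 - 13.48*k^3 - 2.97*k^2 + 7.58*k + 2.95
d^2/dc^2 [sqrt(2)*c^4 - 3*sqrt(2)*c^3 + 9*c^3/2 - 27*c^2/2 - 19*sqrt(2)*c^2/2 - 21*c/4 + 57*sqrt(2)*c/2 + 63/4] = 12*sqrt(2)*c^2 - 18*sqrt(2)*c + 27*c - 27 - 19*sqrt(2)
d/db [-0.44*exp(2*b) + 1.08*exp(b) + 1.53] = (1.08 - 0.88*exp(b))*exp(b)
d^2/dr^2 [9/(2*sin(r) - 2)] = -(9*sin(r) + 18)/(2*(sin(r) - 1)^2)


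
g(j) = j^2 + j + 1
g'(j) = 2*j + 1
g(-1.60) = 1.96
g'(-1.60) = -2.20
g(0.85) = 2.57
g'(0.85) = 2.70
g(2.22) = 8.15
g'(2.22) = 5.44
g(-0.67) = 0.78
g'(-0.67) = -0.34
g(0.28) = 1.36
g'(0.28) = 1.56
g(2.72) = 11.12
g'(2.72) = 6.44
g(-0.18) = 0.85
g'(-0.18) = 0.64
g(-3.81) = 11.71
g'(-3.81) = -6.62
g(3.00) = 13.00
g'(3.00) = 7.00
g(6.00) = 43.00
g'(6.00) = 13.00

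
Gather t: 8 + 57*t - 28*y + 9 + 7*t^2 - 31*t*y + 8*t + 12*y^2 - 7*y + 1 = 7*t^2 + t*(65 - 31*y) + 12*y^2 - 35*y + 18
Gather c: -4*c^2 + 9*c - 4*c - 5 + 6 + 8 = -4*c^2 + 5*c + 9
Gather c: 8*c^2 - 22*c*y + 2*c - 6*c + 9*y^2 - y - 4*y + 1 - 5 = 8*c^2 + c*(-22*y - 4) + 9*y^2 - 5*y - 4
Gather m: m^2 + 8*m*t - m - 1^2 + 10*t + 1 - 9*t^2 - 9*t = m^2 + m*(8*t - 1) - 9*t^2 + t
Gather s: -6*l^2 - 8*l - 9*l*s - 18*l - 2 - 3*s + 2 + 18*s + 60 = -6*l^2 - 26*l + s*(15 - 9*l) + 60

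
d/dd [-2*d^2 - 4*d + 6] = -4*d - 4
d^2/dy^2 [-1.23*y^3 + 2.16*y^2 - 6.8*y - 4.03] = 4.32 - 7.38*y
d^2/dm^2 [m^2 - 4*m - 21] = 2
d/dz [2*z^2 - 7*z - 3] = 4*z - 7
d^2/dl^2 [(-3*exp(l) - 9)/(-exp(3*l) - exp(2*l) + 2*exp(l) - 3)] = (12*exp(6*l) + 90*exp(5*l) + 126*exp(4*l) - 111*exp(3*l) - 351*exp(2*l) - 54*exp(l) + 81)*exp(l)/(exp(9*l) + 3*exp(8*l) - 3*exp(7*l) - 2*exp(6*l) + 24*exp(5*l) - 15*exp(4*l) - 17*exp(3*l) + 63*exp(2*l) - 54*exp(l) + 27)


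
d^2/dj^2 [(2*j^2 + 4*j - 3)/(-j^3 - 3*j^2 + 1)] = 2*(-2*j^6 - 12*j^5 - 18*j^4 + 22*j^3 + 39*j^2 - 27*j + 7)/(j^9 + 9*j^8 + 27*j^7 + 24*j^6 - 18*j^5 - 27*j^4 + 3*j^3 + 9*j^2 - 1)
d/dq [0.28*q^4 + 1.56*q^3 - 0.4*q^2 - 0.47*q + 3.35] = 1.12*q^3 + 4.68*q^2 - 0.8*q - 0.47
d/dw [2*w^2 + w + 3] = 4*w + 1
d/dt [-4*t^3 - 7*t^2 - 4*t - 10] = -12*t^2 - 14*t - 4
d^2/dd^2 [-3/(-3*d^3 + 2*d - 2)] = 6*(-9*d*(3*d^3 - 2*d + 2) + (9*d^2 - 2)^2)/(3*d^3 - 2*d + 2)^3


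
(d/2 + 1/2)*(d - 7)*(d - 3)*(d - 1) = d^4/2 - 5*d^3 + 10*d^2 + 5*d - 21/2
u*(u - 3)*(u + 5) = u^3 + 2*u^2 - 15*u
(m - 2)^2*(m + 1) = m^3 - 3*m^2 + 4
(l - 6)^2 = l^2 - 12*l + 36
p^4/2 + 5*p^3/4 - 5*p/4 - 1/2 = (p/2 + 1/2)*(p - 1)*(p + 1/2)*(p + 2)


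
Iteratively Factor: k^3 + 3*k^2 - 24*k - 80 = (k + 4)*(k^2 - k - 20) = (k + 4)^2*(k - 5)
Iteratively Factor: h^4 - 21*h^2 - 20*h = (h - 5)*(h^3 + 5*h^2 + 4*h) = (h - 5)*(h + 1)*(h^2 + 4*h) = h*(h - 5)*(h + 1)*(h + 4)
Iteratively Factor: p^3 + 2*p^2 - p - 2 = (p + 2)*(p^2 - 1) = (p - 1)*(p + 2)*(p + 1)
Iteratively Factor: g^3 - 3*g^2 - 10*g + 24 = (g + 3)*(g^2 - 6*g + 8) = (g - 4)*(g + 3)*(g - 2)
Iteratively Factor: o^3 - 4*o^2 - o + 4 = (o - 1)*(o^2 - 3*o - 4) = (o - 1)*(o + 1)*(o - 4)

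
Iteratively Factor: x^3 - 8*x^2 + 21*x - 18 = (x - 3)*(x^2 - 5*x + 6) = (x - 3)*(x - 2)*(x - 3)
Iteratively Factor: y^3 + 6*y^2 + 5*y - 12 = (y - 1)*(y^2 + 7*y + 12) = (y - 1)*(y + 3)*(y + 4)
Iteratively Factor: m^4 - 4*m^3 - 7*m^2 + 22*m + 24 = (m + 2)*(m^3 - 6*m^2 + 5*m + 12) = (m - 3)*(m + 2)*(m^2 - 3*m - 4) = (m - 4)*(m - 3)*(m + 2)*(m + 1)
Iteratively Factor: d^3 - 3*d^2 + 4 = (d - 2)*(d^2 - d - 2) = (d - 2)*(d + 1)*(d - 2)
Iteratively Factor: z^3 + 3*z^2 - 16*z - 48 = (z - 4)*(z^2 + 7*z + 12) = (z - 4)*(z + 3)*(z + 4)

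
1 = 1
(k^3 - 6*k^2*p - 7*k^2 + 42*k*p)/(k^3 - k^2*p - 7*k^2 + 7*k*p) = (-k + 6*p)/(-k + p)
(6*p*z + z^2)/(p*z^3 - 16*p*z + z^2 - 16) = z*(6*p + z)/(p*z^3 - 16*p*z + z^2 - 16)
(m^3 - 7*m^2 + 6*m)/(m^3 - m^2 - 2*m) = (-m^2 + 7*m - 6)/(-m^2 + m + 2)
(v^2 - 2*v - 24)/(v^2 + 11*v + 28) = (v - 6)/(v + 7)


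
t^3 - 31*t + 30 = (t - 5)*(t - 1)*(t + 6)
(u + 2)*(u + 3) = u^2 + 5*u + 6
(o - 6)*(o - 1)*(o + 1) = o^3 - 6*o^2 - o + 6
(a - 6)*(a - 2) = a^2 - 8*a + 12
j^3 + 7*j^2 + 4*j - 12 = (j - 1)*(j + 2)*(j + 6)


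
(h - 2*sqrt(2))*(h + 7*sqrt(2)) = h^2 + 5*sqrt(2)*h - 28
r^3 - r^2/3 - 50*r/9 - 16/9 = (r - 8/3)*(r + 1/3)*(r + 2)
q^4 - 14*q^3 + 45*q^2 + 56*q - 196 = (q - 7)^2*(q - 2)*(q + 2)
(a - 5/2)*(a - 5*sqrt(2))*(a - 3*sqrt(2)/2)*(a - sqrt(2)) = a^4 - 15*sqrt(2)*a^3/2 - 5*a^3/2 + 75*sqrt(2)*a^2/4 + 28*a^2 - 70*a - 15*sqrt(2)*a + 75*sqrt(2)/2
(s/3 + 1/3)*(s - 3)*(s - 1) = s^3/3 - s^2 - s/3 + 1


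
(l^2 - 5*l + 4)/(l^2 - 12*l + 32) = (l - 1)/(l - 8)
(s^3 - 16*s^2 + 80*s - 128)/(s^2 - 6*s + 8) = (s^2 - 12*s + 32)/(s - 2)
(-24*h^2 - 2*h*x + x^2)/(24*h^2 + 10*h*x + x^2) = (-6*h + x)/(6*h + x)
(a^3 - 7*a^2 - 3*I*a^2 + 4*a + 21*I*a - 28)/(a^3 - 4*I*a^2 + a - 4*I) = (a - 7)/(a - I)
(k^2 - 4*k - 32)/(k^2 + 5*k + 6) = (k^2 - 4*k - 32)/(k^2 + 5*k + 6)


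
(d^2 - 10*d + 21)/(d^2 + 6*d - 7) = (d^2 - 10*d + 21)/(d^2 + 6*d - 7)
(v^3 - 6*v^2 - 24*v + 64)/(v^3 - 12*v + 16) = (v - 8)/(v - 2)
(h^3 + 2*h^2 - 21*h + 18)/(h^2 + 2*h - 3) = (h^2 + 3*h - 18)/(h + 3)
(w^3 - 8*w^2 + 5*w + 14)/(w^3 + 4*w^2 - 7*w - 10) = (w - 7)/(w + 5)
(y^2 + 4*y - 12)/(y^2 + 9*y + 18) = (y - 2)/(y + 3)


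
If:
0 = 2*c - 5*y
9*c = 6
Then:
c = 2/3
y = 4/15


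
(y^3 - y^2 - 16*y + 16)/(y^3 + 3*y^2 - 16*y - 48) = (y - 1)/(y + 3)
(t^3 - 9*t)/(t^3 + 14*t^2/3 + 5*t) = 3*(t - 3)/(3*t + 5)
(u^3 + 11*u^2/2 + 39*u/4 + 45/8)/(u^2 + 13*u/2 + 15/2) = (u^2 + 4*u + 15/4)/(u + 5)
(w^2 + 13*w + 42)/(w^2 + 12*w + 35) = (w + 6)/(w + 5)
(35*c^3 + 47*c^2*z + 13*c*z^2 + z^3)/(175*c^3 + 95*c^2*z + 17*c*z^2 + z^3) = (c + z)/(5*c + z)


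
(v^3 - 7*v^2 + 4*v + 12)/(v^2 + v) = v - 8 + 12/v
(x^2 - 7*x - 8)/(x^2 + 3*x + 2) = (x - 8)/(x + 2)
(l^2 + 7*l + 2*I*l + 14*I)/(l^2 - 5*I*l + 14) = (l + 7)/(l - 7*I)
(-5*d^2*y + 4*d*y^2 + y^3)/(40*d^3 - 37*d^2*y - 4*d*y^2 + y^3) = y/(-8*d + y)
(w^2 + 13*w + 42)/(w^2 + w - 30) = (w + 7)/(w - 5)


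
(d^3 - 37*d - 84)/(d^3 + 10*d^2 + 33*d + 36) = (d - 7)/(d + 3)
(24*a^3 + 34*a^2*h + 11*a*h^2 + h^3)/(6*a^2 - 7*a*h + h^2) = (24*a^3 + 34*a^2*h + 11*a*h^2 + h^3)/(6*a^2 - 7*a*h + h^2)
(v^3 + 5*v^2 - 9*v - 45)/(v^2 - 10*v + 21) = (v^2 + 8*v + 15)/(v - 7)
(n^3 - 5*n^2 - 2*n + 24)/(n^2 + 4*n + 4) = (n^2 - 7*n + 12)/(n + 2)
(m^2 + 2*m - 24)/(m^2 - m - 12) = (m + 6)/(m + 3)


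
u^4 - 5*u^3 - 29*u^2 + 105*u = u*(u - 7)*(u - 3)*(u + 5)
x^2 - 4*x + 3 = (x - 3)*(x - 1)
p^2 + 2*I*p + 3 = (p - I)*(p + 3*I)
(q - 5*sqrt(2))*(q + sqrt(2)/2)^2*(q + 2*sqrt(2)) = q^4 - 2*sqrt(2)*q^3 - 51*q^2/2 - 43*sqrt(2)*q/2 - 10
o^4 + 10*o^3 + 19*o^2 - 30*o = o*(o - 1)*(o + 5)*(o + 6)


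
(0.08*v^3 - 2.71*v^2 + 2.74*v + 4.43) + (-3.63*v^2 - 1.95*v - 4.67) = 0.08*v^3 - 6.34*v^2 + 0.79*v - 0.24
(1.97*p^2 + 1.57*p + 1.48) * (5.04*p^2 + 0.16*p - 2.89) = 9.9288*p^4 + 8.228*p^3 + 2.0171*p^2 - 4.3005*p - 4.2772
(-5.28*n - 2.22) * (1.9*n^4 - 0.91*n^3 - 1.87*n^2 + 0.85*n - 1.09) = -10.032*n^5 + 0.5868*n^4 + 11.8938*n^3 - 0.3366*n^2 + 3.8682*n + 2.4198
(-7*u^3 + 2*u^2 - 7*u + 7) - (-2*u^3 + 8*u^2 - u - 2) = -5*u^3 - 6*u^2 - 6*u + 9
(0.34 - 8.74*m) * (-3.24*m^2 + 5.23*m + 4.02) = 28.3176*m^3 - 46.8118*m^2 - 33.3566*m + 1.3668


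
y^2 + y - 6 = (y - 2)*(y + 3)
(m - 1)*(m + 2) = m^2 + m - 2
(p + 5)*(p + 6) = p^2 + 11*p + 30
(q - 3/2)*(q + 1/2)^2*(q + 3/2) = q^4 + q^3 - 2*q^2 - 9*q/4 - 9/16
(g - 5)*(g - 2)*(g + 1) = g^3 - 6*g^2 + 3*g + 10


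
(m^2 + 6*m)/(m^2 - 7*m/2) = 2*(m + 6)/(2*m - 7)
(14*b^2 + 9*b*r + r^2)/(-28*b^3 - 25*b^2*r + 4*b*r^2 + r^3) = (2*b + r)/(-4*b^2 - 3*b*r + r^2)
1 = 1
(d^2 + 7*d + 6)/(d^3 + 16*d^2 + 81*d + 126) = (d + 1)/(d^2 + 10*d + 21)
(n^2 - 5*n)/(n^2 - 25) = n/(n + 5)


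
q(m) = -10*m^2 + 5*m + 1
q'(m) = 5 - 20*m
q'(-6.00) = 125.00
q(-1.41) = -25.93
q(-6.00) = -389.00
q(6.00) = -329.00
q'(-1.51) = 35.20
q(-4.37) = -211.82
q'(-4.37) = 92.40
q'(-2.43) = 53.60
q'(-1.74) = 39.80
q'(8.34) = -161.80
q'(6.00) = -115.00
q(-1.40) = -25.60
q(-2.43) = -70.20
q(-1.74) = -37.98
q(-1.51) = -29.35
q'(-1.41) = 33.20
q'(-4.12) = 87.40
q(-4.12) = -189.34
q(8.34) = -652.86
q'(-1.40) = 33.00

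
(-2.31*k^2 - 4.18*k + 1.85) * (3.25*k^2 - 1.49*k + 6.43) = -7.5075*k^4 - 10.1431*k^3 - 2.6126*k^2 - 29.6339*k + 11.8955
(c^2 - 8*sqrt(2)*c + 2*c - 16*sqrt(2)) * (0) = 0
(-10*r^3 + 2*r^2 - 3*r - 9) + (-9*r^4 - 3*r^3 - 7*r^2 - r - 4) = -9*r^4 - 13*r^3 - 5*r^2 - 4*r - 13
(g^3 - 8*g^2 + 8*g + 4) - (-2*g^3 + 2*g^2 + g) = 3*g^3 - 10*g^2 + 7*g + 4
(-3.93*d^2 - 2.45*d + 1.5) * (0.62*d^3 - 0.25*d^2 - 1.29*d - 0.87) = -2.4366*d^5 - 0.5365*d^4 + 6.6122*d^3 + 6.2046*d^2 + 0.1965*d - 1.305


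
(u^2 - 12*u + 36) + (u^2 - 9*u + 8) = 2*u^2 - 21*u + 44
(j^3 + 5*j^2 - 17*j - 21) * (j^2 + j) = j^5 + 6*j^4 - 12*j^3 - 38*j^2 - 21*j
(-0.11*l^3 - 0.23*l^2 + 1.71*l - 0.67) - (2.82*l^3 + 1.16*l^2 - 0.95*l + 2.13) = -2.93*l^3 - 1.39*l^2 + 2.66*l - 2.8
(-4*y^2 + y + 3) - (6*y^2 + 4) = -10*y^2 + y - 1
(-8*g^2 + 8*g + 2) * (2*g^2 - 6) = -16*g^4 + 16*g^3 + 52*g^2 - 48*g - 12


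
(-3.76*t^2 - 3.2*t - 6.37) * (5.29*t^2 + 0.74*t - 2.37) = -19.8904*t^4 - 19.7104*t^3 - 27.1541*t^2 + 2.8702*t + 15.0969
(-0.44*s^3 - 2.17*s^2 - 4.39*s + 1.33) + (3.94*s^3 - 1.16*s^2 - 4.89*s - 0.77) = 3.5*s^3 - 3.33*s^2 - 9.28*s + 0.56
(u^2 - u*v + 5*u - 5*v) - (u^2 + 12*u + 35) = -u*v - 7*u - 5*v - 35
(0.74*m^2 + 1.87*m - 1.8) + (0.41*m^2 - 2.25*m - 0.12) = 1.15*m^2 - 0.38*m - 1.92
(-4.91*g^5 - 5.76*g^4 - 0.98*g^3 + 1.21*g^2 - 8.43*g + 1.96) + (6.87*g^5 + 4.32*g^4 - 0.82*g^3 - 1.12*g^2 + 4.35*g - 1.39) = 1.96*g^5 - 1.44*g^4 - 1.8*g^3 + 0.0899999999999999*g^2 - 4.08*g + 0.57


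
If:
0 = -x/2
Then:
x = 0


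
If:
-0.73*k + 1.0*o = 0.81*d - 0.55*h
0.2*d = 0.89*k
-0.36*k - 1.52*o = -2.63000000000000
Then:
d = 32.5097222222222 - 18.7888888888889*o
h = 57.5744191919192 - 35.0931313131313*o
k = 7.30555555555556 - 4.22222222222222*o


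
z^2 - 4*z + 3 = (z - 3)*(z - 1)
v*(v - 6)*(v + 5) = v^3 - v^2 - 30*v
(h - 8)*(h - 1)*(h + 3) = h^3 - 6*h^2 - 19*h + 24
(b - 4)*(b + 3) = b^2 - b - 12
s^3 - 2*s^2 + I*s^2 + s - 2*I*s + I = (s - 1)^2*(s + I)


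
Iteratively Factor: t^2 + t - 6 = (t - 2)*(t + 3)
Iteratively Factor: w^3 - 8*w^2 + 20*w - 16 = (w - 2)*(w^2 - 6*w + 8) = (w - 2)^2*(w - 4)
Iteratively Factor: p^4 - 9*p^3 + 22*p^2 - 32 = (p - 2)*(p^3 - 7*p^2 + 8*p + 16) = (p - 4)*(p - 2)*(p^2 - 3*p - 4) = (p - 4)*(p - 2)*(p + 1)*(p - 4)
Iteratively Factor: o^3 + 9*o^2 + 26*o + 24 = (o + 4)*(o^2 + 5*o + 6) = (o + 3)*(o + 4)*(o + 2)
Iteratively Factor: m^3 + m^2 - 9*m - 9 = (m + 1)*(m^2 - 9) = (m - 3)*(m + 1)*(m + 3)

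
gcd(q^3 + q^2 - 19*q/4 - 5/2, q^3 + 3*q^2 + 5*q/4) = q^2 + 3*q + 5/4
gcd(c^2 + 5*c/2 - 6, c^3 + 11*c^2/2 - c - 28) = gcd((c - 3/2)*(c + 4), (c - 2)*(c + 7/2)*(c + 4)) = c + 4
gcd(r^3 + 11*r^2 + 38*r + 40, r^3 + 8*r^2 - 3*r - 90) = r + 5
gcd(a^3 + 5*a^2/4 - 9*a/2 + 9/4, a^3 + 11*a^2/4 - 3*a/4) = a + 3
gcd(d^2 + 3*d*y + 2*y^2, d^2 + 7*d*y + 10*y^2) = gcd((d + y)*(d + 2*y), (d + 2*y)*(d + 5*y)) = d + 2*y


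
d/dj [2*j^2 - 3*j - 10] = 4*j - 3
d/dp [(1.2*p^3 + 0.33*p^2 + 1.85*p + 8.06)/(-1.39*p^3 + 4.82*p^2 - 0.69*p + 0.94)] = (6.2427*p^4 + 3.487*p^3 + 27.8495*p^2 - 77.078*p + 7.3004)/(1.9321*p^6 - 13.3996*p^5 + 25.1506*p^4 - 9.2648*p^3 + 9.5377*p^2 - 1.2972*p + 0.8836)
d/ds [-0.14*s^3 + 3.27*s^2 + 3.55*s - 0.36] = -0.42*s^2 + 6.54*s + 3.55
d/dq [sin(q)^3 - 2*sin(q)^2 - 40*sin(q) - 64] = (3*sin(q)^2 - 4*sin(q) - 40)*cos(q)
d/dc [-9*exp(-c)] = 9*exp(-c)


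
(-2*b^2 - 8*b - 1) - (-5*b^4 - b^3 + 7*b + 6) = 5*b^4 + b^3 - 2*b^2 - 15*b - 7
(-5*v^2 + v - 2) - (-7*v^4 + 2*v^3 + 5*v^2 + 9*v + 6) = 7*v^4 - 2*v^3 - 10*v^2 - 8*v - 8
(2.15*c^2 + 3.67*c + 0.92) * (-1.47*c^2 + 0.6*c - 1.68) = -3.1605*c^4 - 4.1049*c^3 - 2.7624*c^2 - 5.6136*c - 1.5456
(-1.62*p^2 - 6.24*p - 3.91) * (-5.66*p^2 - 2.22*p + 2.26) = 9.1692*p^4 + 38.9148*p^3 + 32.3222*p^2 - 5.4222*p - 8.8366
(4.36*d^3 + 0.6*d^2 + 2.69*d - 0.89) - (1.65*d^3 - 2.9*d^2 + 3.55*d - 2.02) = 2.71*d^3 + 3.5*d^2 - 0.86*d + 1.13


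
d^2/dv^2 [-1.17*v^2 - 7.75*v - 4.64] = -2.34000000000000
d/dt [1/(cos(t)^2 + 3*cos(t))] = (2*cos(t) + 3)*sin(t)/((cos(t) + 3)^2*cos(t)^2)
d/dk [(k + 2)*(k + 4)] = 2*k + 6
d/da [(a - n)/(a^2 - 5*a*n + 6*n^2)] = (a^2 - 5*a*n + 6*n^2 - (a - n)*(2*a - 5*n))/(a^2 - 5*a*n + 6*n^2)^2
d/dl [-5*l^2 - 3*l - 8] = -10*l - 3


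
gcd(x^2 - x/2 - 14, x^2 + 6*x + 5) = 1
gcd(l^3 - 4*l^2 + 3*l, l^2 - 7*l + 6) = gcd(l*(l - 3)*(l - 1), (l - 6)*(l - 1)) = l - 1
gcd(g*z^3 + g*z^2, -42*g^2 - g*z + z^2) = 1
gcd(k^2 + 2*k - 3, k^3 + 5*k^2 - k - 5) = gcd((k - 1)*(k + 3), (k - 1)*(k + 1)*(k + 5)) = k - 1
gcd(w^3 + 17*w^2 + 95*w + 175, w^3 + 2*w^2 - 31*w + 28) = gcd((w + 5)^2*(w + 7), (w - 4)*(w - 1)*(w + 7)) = w + 7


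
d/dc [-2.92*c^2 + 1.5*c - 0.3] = 1.5 - 5.84*c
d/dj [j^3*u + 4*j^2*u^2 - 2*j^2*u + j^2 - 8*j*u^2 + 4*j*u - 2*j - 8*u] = 3*j^2*u + 8*j*u^2 - 4*j*u + 2*j - 8*u^2 + 4*u - 2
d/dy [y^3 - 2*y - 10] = 3*y^2 - 2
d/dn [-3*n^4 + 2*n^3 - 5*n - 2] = -12*n^3 + 6*n^2 - 5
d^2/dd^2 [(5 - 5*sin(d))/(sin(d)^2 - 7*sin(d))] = 5*(sin(d)^2 + 3*sin(d) + 19 - 43/sin(d) - 42/sin(d)^2 + 98/sin(d)^3)/(sin(d) - 7)^3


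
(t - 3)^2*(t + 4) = t^3 - 2*t^2 - 15*t + 36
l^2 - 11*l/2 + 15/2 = (l - 3)*(l - 5/2)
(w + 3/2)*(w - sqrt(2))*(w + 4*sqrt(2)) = w^3 + 3*w^2/2 + 3*sqrt(2)*w^2 - 8*w + 9*sqrt(2)*w/2 - 12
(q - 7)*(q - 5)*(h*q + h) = h*q^3 - 11*h*q^2 + 23*h*q + 35*h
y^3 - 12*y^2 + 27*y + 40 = (y - 8)*(y - 5)*(y + 1)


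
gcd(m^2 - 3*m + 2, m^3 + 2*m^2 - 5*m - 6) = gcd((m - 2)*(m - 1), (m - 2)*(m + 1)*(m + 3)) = m - 2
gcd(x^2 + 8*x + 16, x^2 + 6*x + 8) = x + 4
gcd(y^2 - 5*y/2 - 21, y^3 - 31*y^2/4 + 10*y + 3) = y - 6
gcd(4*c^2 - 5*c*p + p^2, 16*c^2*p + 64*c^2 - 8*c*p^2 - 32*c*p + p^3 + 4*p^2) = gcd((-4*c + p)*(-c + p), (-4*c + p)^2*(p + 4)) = -4*c + p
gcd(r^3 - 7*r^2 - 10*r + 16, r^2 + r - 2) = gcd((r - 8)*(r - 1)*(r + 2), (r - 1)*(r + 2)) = r^2 + r - 2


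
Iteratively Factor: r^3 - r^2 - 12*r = (r + 3)*(r^2 - 4*r) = r*(r + 3)*(r - 4)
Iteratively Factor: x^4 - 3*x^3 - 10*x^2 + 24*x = (x - 2)*(x^3 - x^2 - 12*x) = (x - 4)*(x - 2)*(x^2 + 3*x) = (x - 4)*(x - 2)*(x + 3)*(x)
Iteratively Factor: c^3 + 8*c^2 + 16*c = (c + 4)*(c^2 + 4*c) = c*(c + 4)*(c + 4)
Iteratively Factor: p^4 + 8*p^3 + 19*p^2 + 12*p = (p + 4)*(p^3 + 4*p^2 + 3*p) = p*(p + 4)*(p^2 + 4*p + 3) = p*(p + 3)*(p + 4)*(p + 1)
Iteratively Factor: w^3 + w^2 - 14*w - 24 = (w + 3)*(w^2 - 2*w - 8) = (w + 2)*(w + 3)*(w - 4)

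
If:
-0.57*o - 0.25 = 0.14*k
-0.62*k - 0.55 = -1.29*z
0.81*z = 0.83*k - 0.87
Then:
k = 2.76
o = -1.12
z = 1.75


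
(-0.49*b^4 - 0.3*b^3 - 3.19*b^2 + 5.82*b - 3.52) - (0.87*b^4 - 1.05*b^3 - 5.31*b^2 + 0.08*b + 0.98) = -1.36*b^4 + 0.75*b^3 + 2.12*b^2 + 5.74*b - 4.5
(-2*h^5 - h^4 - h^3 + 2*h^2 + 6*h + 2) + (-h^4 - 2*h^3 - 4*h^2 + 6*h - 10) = -2*h^5 - 2*h^4 - 3*h^3 - 2*h^2 + 12*h - 8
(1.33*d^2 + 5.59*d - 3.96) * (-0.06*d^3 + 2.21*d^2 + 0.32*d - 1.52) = -0.0798*d^5 + 2.6039*d^4 + 13.0171*d^3 - 8.9844*d^2 - 9.764*d + 6.0192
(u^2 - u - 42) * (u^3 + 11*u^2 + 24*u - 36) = u^5 + 10*u^4 - 29*u^3 - 522*u^2 - 972*u + 1512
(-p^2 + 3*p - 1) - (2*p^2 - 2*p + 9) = -3*p^2 + 5*p - 10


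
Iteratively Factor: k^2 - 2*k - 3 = (k + 1)*(k - 3)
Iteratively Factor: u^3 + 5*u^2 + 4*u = (u + 1)*(u^2 + 4*u) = u*(u + 1)*(u + 4)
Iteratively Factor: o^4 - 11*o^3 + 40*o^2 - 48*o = (o - 3)*(o^3 - 8*o^2 + 16*o) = (o - 4)*(o - 3)*(o^2 - 4*o) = o*(o - 4)*(o - 3)*(o - 4)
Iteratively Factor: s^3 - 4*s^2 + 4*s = (s)*(s^2 - 4*s + 4) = s*(s - 2)*(s - 2)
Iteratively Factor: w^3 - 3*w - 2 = (w + 1)*(w^2 - w - 2) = (w - 2)*(w + 1)*(w + 1)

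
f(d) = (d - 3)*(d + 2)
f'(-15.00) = -31.00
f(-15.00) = 234.00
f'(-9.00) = -19.00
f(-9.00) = 84.00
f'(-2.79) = -6.58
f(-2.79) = 4.57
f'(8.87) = 16.74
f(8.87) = 63.81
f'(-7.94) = -16.88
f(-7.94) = 64.98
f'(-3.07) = -7.14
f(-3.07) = 6.49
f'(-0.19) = -1.38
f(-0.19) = -5.77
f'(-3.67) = -8.34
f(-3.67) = 11.14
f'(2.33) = 3.66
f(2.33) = -2.90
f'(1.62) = 2.24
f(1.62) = -5.00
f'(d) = 2*d - 1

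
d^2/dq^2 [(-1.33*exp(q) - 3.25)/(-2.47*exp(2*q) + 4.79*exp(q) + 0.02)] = (8.11419700000002*exp(4*q) + 95.047329*exp(3*q) - 114.960963*exp(2*q) + 75.083111*exp(q) - 0.310818)*exp(q)/(15.069223*exp(6*q) - 87.669933*exp(5*q) + 169.649727*exp(4*q) - 108.482483*exp(3*q) - 1.373682*exp(2*q) - 0.005748*exp(q) - 8.0e-6)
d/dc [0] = 0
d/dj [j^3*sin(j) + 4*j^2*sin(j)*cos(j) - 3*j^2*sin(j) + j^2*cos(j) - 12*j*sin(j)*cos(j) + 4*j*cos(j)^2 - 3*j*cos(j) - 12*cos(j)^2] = j^3*cos(j) + 2*j^2*sin(j) - 3*j^2*cos(j) + 4*j^2*cos(2*j) - 3*j*sin(j) + 2*j*cos(j) - 12*j*cos(2*j) + 6*sin(2*j) - 3*cos(j) + 2*cos(2*j) + 2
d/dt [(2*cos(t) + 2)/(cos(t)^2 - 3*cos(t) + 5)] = 2*(cos(t)^2 + 2*cos(t) - 8)*sin(t)/(cos(t)^2 - 3*cos(t) + 5)^2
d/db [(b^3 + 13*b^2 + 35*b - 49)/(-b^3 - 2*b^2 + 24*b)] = (11*b^4 + 118*b^3 + 235*b^2 - 196*b + 1176)/(b^2*(b^4 + 4*b^3 - 44*b^2 - 96*b + 576))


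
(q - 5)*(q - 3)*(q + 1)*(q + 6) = q^4 - q^3 - 35*q^2 + 57*q + 90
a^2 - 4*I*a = a*(a - 4*I)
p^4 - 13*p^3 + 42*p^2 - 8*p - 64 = (p - 8)*(p - 4)*(p - 2)*(p + 1)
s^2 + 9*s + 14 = (s + 2)*(s + 7)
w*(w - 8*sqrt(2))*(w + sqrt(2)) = w^3 - 7*sqrt(2)*w^2 - 16*w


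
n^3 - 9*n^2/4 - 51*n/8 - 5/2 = (n - 4)*(n + 1/2)*(n + 5/4)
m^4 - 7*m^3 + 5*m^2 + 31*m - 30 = (m - 5)*(m - 3)*(m - 1)*(m + 2)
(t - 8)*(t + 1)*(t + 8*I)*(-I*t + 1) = -I*t^4 + 9*t^3 + 7*I*t^3 - 63*t^2 + 16*I*t^2 - 72*t - 56*I*t - 64*I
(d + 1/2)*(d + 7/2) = d^2 + 4*d + 7/4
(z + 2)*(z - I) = z^2 + 2*z - I*z - 2*I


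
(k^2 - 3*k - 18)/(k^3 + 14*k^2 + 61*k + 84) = (k - 6)/(k^2 + 11*k + 28)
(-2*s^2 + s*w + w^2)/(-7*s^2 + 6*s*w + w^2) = (2*s + w)/(7*s + w)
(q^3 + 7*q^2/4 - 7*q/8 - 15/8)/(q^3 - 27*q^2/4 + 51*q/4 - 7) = (8*q^2 + 22*q + 15)/(2*(4*q^2 - 23*q + 28))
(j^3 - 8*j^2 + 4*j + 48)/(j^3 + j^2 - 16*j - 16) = (j^2 - 4*j - 12)/(j^2 + 5*j + 4)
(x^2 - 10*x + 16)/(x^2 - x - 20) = (-x^2 + 10*x - 16)/(-x^2 + x + 20)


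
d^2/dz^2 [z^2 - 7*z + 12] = 2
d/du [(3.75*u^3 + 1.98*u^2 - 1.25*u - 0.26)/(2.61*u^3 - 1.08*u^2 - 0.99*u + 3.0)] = (-3.5527136788005e-15*u^5 - 9.2178*u^4 - 0.899999999999998*u^3 + 32.4756*u^2 + 11.3184*u - 4.0074)/(6.8121*u^6 - 5.6376*u^5 - 4.0014*u^4 + 17.7984*u^3 - 5.4999*u^2 - 5.94*u + 9.0)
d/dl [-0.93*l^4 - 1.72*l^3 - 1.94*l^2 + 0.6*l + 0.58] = -3.72*l^3 - 5.16*l^2 - 3.88*l + 0.6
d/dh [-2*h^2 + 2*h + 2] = 2 - 4*h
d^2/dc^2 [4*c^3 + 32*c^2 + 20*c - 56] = 24*c + 64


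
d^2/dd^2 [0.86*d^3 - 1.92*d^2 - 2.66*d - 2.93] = 5.16*d - 3.84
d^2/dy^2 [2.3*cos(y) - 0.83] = -2.3*cos(y)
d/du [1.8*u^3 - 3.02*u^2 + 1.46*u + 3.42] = 5.4*u^2 - 6.04*u + 1.46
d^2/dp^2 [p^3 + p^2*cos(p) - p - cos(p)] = -p^2*cos(p) - 4*p*sin(p) + 6*p + 3*cos(p)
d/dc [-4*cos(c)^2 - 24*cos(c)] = 8*(cos(c) + 3)*sin(c)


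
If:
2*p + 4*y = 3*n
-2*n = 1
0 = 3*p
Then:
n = -1/2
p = 0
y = -3/8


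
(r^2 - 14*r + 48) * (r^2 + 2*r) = r^4 - 12*r^3 + 20*r^2 + 96*r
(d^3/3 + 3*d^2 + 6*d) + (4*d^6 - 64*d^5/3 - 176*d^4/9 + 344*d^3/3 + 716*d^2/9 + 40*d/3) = 4*d^6 - 64*d^5/3 - 176*d^4/9 + 115*d^3 + 743*d^2/9 + 58*d/3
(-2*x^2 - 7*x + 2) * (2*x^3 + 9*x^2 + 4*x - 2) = -4*x^5 - 32*x^4 - 67*x^3 - 6*x^2 + 22*x - 4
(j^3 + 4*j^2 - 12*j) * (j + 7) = j^4 + 11*j^3 + 16*j^2 - 84*j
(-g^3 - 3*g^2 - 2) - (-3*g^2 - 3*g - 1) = -g^3 + 3*g - 1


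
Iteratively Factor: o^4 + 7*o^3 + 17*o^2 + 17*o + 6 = (o + 1)*(o^3 + 6*o^2 + 11*o + 6) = (o + 1)*(o + 2)*(o^2 + 4*o + 3) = (o + 1)^2*(o + 2)*(o + 3)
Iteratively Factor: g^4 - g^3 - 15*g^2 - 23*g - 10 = (g + 1)*(g^3 - 2*g^2 - 13*g - 10) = (g + 1)*(g + 2)*(g^2 - 4*g - 5) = (g + 1)^2*(g + 2)*(g - 5)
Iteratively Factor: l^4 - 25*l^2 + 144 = (l - 4)*(l^3 + 4*l^2 - 9*l - 36) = (l - 4)*(l + 4)*(l^2 - 9) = (l - 4)*(l - 3)*(l + 4)*(l + 3)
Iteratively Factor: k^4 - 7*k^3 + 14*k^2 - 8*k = (k - 2)*(k^3 - 5*k^2 + 4*k) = (k - 4)*(k - 2)*(k^2 - k) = k*(k - 4)*(k - 2)*(k - 1)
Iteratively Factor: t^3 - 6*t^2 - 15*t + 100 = (t - 5)*(t^2 - t - 20) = (t - 5)*(t + 4)*(t - 5)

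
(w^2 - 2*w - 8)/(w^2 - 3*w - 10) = (w - 4)/(w - 5)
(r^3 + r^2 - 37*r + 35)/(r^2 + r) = (r^3 + r^2 - 37*r + 35)/(r*(r + 1))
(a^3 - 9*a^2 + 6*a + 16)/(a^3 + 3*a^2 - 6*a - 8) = (a - 8)/(a + 4)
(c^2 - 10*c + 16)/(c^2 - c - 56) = (c - 2)/(c + 7)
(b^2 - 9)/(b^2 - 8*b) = (b^2 - 9)/(b*(b - 8))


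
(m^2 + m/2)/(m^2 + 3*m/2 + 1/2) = m/(m + 1)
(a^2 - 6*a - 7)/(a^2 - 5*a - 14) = (a + 1)/(a + 2)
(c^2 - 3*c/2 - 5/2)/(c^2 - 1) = (c - 5/2)/(c - 1)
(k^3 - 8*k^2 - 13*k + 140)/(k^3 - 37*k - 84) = (k - 5)/(k + 3)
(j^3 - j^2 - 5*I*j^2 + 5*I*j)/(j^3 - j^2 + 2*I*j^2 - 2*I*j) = (j - 5*I)/(j + 2*I)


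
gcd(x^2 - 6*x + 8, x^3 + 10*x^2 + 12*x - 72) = x - 2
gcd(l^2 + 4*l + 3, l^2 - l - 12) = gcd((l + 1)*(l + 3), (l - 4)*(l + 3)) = l + 3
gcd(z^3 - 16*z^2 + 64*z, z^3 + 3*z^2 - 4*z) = z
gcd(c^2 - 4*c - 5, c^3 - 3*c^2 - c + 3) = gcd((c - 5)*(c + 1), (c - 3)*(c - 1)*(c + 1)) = c + 1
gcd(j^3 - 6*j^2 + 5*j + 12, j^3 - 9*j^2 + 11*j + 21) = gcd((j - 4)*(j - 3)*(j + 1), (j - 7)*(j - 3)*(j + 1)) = j^2 - 2*j - 3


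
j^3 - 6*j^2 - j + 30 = (j - 5)*(j - 3)*(j + 2)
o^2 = o^2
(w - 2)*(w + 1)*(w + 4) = w^3 + 3*w^2 - 6*w - 8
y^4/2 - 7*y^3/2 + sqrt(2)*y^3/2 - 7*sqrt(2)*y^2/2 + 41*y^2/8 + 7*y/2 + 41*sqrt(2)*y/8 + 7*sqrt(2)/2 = (y/2 + sqrt(2)/2)*(y - 4)*(y - 7/2)*(y + 1/2)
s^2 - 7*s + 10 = (s - 5)*(s - 2)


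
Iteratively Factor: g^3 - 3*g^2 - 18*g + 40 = (g - 2)*(g^2 - g - 20) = (g - 2)*(g + 4)*(g - 5)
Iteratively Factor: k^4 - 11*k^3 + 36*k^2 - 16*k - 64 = (k - 4)*(k^3 - 7*k^2 + 8*k + 16) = (k - 4)^2*(k^2 - 3*k - 4) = (k - 4)^3*(k + 1)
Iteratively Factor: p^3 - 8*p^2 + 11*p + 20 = (p + 1)*(p^2 - 9*p + 20) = (p - 5)*(p + 1)*(p - 4)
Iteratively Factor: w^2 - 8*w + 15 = (w - 5)*(w - 3)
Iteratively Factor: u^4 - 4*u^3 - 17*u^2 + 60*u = (u - 3)*(u^3 - u^2 - 20*u) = (u - 3)*(u + 4)*(u^2 - 5*u) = (u - 5)*(u - 3)*(u + 4)*(u)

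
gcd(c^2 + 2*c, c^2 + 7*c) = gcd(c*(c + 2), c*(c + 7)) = c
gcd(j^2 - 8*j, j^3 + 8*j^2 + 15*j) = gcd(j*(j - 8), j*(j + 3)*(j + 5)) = j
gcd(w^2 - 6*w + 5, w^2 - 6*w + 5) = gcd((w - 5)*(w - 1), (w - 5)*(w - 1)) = w^2 - 6*w + 5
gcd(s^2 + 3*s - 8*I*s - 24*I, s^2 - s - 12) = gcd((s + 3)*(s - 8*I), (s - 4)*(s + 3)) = s + 3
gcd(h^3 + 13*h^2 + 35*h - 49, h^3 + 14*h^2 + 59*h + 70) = h + 7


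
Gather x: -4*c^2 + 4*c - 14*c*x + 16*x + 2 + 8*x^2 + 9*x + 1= -4*c^2 + 4*c + 8*x^2 + x*(25 - 14*c) + 3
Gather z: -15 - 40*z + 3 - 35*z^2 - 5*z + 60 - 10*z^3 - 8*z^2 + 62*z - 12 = -10*z^3 - 43*z^2 + 17*z + 36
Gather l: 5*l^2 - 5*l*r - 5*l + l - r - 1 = 5*l^2 + l*(-5*r - 4) - r - 1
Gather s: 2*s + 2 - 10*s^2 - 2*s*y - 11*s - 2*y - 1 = -10*s^2 + s*(-2*y - 9) - 2*y + 1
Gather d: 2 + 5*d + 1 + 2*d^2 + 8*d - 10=2*d^2 + 13*d - 7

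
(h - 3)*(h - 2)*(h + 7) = h^3 + 2*h^2 - 29*h + 42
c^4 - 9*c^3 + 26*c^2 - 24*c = c*(c - 4)*(c - 3)*(c - 2)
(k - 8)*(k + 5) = k^2 - 3*k - 40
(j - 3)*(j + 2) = j^2 - j - 6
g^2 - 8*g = g*(g - 8)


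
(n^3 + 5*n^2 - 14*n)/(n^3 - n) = (n^2 + 5*n - 14)/(n^2 - 1)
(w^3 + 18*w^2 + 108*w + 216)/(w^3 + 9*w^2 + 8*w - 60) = (w^2 + 12*w + 36)/(w^2 + 3*w - 10)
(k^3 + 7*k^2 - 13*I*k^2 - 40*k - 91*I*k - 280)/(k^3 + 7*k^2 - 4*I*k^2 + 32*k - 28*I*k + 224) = (k - 5*I)/(k + 4*I)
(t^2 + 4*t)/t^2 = (t + 4)/t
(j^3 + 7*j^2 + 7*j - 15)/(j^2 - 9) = (j^2 + 4*j - 5)/(j - 3)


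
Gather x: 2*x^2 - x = 2*x^2 - x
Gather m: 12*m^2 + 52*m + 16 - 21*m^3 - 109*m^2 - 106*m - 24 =-21*m^3 - 97*m^2 - 54*m - 8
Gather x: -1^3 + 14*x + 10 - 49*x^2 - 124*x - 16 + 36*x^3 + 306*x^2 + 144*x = 36*x^3 + 257*x^2 + 34*x - 7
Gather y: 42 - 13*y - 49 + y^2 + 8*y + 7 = y^2 - 5*y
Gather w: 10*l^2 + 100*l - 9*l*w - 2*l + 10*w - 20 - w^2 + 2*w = 10*l^2 + 98*l - w^2 + w*(12 - 9*l) - 20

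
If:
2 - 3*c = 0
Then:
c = 2/3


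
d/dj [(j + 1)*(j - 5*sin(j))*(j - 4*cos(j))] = (j + 1)*(j - 5*sin(j))*(4*sin(j) + 1) - (j + 1)*(j - 4*cos(j))*(5*cos(j) - 1) + (j - 5*sin(j))*(j - 4*cos(j))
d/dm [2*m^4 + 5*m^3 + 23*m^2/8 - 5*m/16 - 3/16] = 8*m^3 + 15*m^2 + 23*m/4 - 5/16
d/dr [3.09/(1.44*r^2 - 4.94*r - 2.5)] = (15.2646 - 8.8992*r)/(-1.44*r^2 + 4.94*r + 2.5)^2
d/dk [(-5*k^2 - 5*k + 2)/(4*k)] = -5/4 - 1/(2*k^2)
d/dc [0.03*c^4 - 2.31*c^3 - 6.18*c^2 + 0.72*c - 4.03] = 0.12*c^3 - 6.93*c^2 - 12.36*c + 0.72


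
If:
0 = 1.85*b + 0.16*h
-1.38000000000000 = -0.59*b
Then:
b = 2.34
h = -27.04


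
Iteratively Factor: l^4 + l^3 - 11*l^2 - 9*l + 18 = (l - 3)*(l^3 + 4*l^2 + l - 6) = (l - 3)*(l + 2)*(l^2 + 2*l - 3) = (l - 3)*(l + 2)*(l + 3)*(l - 1)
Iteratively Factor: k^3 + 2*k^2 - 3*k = (k - 1)*(k^2 + 3*k) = k*(k - 1)*(k + 3)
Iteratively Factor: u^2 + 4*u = (u)*(u + 4)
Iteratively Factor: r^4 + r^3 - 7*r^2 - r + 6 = (r + 3)*(r^3 - 2*r^2 - r + 2) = (r - 1)*(r + 3)*(r^2 - r - 2) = (r - 1)*(r + 1)*(r + 3)*(r - 2)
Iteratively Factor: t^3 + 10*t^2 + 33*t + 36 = (t + 3)*(t^2 + 7*t + 12) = (t + 3)*(t + 4)*(t + 3)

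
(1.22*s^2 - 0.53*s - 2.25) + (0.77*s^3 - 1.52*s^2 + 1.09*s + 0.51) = 0.77*s^3 - 0.3*s^2 + 0.56*s - 1.74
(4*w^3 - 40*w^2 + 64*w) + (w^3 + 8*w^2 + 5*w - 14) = 5*w^3 - 32*w^2 + 69*w - 14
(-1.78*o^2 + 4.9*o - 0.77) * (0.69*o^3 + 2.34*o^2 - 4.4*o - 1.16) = -1.2282*o^5 - 0.7842*o^4 + 18.7667*o^3 - 21.297*o^2 - 2.296*o + 0.8932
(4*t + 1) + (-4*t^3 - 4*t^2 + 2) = -4*t^3 - 4*t^2 + 4*t + 3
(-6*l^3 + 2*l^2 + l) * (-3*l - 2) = 18*l^4 + 6*l^3 - 7*l^2 - 2*l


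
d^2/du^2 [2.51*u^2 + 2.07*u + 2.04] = 5.02000000000000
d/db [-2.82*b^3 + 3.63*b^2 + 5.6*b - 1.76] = -8.46*b^2 + 7.26*b + 5.6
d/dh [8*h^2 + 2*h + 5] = 16*h + 2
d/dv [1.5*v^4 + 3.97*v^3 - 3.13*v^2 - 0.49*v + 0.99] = 6.0*v^3 + 11.91*v^2 - 6.26*v - 0.49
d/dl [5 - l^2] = -2*l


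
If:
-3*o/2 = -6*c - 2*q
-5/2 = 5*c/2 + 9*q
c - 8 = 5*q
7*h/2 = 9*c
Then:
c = 119/43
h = 306/43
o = 416/43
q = -45/43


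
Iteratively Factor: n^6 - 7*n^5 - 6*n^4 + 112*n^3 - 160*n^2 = (n - 5)*(n^5 - 2*n^4 - 16*n^3 + 32*n^2) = n*(n - 5)*(n^4 - 2*n^3 - 16*n^2 + 32*n) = n*(n - 5)*(n - 4)*(n^3 + 2*n^2 - 8*n) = n*(n - 5)*(n - 4)*(n + 4)*(n^2 - 2*n) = n^2*(n - 5)*(n - 4)*(n + 4)*(n - 2)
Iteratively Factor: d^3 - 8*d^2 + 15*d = (d - 3)*(d^2 - 5*d) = d*(d - 3)*(d - 5)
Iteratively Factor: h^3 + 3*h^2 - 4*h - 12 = (h + 2)*(h^2 + h - 6) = (h + 2)*(h + 3)*(h - 2)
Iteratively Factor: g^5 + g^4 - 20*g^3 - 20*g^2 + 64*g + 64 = (g - 2)*(g^4 + 3*g^3 - 14*g^2 - 48*g - 32) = (g - 2)*(g + 2)*(g^3 + g^2 - 16*g - 16) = (g - 2)*(g + 1)*(g + 2)*(g^2 - 16) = (g - 4)*(g - 2)*(g + 1)*(g + 2)*(g + 4)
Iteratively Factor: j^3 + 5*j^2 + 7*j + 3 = (j + 1)*(j^2 + 4*j + 3) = (j + 1)*(j + 3)*(j + 1)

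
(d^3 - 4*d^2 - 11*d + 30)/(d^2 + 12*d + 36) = (d^3 - 4*d^2 - 11*d + 30)/(d^2 + 12*d + 36)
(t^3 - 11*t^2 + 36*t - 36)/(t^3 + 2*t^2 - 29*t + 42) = (t - 6)/(t + 7)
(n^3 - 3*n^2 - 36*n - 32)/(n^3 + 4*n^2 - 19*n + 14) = (n^3 - 3*n^2 - 36*n - 32)/(n^3 + 4*n^2 - 19*n + 14)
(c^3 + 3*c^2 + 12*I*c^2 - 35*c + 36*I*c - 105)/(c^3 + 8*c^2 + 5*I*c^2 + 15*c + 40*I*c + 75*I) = (c + 7*I)/(c + 5)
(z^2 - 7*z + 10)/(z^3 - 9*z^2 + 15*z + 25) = (z - 2)/(z^2 - 4*z - 5)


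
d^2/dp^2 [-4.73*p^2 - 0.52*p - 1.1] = -9.46000000000000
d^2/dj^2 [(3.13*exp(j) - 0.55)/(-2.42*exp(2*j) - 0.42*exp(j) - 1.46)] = (-18.330532*exp(4*j) + 16.065412*exp(3*j) + 68.030556*exp(2*j) - 5.756704*exp(j) - 7.009168)*exp(j)/(14.172488*exp(6*j) + 7.379064*exp(5*j) + 26.931696*exp(4*j) + 8.977752*exp(3*j) + 16.248048*exp(2*j) + 2.685816*exp(j) + 3.112136)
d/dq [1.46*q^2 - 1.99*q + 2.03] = 2.92*q - 1.99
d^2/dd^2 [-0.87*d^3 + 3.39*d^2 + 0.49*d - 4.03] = 6.78 - 5.22*d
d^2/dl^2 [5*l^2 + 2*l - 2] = 10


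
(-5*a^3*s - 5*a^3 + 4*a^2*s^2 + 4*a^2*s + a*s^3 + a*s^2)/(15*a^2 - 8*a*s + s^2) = a*(-5*a^2*s - 5*a^2 + 4*a*s^2 + 4*a*s + s^3 + s^2)/(15*a^2 - 8*a*s + s^2)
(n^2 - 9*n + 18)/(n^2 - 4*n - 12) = (n - 3)/(n + 2)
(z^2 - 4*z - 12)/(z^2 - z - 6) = (z - 6)/(z - 3)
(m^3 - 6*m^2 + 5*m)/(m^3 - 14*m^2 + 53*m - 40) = m/(m - 8)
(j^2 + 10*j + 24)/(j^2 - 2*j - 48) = (j + 4)/(j - 8)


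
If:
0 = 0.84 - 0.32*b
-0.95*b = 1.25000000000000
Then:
No Solution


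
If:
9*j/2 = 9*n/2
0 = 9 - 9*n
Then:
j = 1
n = 1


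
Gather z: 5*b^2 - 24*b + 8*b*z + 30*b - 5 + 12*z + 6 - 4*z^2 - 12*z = 5*b^2 + 8*b*z + 6*b - 4*z^2 + 1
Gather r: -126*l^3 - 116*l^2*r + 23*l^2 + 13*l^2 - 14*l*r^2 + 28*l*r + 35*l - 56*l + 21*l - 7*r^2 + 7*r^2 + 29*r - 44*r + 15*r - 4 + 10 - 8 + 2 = -126*l^3 + 36*l^2 - 14*l*r^2 + r*(-116*l^2 + 28*l)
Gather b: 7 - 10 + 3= 0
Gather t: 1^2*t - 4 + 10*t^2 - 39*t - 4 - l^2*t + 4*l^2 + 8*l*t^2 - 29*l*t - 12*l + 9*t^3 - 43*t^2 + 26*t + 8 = 4*l^2 - 12*l + 9*t^3 + t^2*(8*l - 33) + t*(-l^2 - 29*l - 12)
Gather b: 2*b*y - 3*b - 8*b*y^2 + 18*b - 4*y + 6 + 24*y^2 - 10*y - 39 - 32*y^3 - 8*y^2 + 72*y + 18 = b*(-8*y^2 + 2*y + 15) - 32*y^3 + 16*y^2 + 58*y - 15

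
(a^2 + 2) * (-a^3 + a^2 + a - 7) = -a^5 + a^4 - a^3 - 5*a^2 + 2*a - 14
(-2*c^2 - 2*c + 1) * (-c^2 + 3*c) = 2*c^4 - 4*c^3 - 7*c^2 + 3*c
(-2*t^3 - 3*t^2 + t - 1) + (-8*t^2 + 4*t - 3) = -2*t^3 - 11*t^2 + 5*t - 4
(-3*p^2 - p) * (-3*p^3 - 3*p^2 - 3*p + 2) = 9*p^5 + 12*p^4 + 12*p^3 - 3*p^2 - 2*p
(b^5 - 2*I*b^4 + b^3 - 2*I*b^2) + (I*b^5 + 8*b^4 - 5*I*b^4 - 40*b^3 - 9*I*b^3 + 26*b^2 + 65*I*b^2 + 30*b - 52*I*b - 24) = b^5 + I*b^5 + 8*b^4 - 7*I*b^4 - 39*b^3 - 9*I*b^3 + 26*b^2 + 63*I*b^2 + 30*b - 52*I*b - 24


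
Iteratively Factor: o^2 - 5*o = (o)*(o - 5)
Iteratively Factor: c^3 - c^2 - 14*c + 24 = (c + 4)*(c^2 - 5*c + 6) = (c - 3)*(c + 4)*(c - 2)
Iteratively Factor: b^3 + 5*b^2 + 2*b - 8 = (b + 4)*(b^2 + b - 2) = (b - 1)*(b + 4)*(b + 2)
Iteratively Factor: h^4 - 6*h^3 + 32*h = (h)*(h^3 - 6*h^2 + 32) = h*(h - 4)*(h^2 - 2*h - 8) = h*(h - 4)^2*(h + 2)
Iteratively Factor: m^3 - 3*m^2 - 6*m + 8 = (m + 2)*(m^2 - 5*m + 4) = (m - 1)*(m + 2)*(m - 4)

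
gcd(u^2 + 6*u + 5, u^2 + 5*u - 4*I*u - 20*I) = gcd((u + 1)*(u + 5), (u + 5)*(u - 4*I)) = u + 5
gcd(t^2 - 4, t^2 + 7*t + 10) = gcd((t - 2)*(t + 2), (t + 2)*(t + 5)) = t + 2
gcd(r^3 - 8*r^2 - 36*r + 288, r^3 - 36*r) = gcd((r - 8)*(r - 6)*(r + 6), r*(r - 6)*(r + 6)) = r^2 - 36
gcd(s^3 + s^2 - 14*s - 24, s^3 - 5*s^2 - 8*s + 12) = s + 2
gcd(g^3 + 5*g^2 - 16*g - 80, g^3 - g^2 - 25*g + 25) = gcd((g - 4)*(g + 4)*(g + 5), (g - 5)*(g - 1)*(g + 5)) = g + 5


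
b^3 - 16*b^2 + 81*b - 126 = (b - 7)*(b - 6)*(b - 3)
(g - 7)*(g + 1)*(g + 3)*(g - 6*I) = g^4 - 3*g^3 - 6*I*g^3 - 25*g^2 + 18*I*g^2 - 21*g + 150*I*g + 126*I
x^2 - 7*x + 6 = (x - 6)*(x - 1)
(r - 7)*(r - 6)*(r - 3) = r^3 - 16*r^2 + 81*r - 126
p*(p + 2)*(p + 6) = p^3 + 8*p^2 + 12*p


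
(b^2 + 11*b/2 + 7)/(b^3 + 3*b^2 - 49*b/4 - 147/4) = 2*(b + 2)/(2*b^2 - b - 21)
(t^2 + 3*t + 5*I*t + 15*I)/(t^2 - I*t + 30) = (t + 3)/(t - 6*I)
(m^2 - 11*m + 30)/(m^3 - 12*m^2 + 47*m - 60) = (m - 6)/(m^2 - 7*m + 12)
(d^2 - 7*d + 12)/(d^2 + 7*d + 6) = (d^2 - 7*d + 12)/(d^2 + 7*d + 6)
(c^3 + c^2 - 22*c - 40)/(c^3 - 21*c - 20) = (c + 2)/(c + 1)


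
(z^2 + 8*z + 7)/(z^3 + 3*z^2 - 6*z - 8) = (z + 7)/(z^2 + 2*z - 8)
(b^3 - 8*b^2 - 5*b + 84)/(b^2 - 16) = (b^2 - 4*b - 21)/(b + 4)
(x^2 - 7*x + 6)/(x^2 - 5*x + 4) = (x - 6)/(x - 4)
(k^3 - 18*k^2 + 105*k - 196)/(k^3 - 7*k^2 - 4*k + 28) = (k^2 - 11*k + 28)/(k^2 - 4)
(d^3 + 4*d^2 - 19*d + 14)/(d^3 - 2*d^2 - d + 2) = (d + 7)/(d + 1)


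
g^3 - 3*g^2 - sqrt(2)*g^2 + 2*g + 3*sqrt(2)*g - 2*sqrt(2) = (g - 2)*(g - 1)*(g - sqrt(2))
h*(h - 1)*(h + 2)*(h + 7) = h^4 + 8*h^3 + 5*h^2 - 14*h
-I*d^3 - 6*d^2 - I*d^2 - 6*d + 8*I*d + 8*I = (d - 4*I)*(d - 2*I)*(-I*d - I)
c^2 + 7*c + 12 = (c + 3)*(c + 4)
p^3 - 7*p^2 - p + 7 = (p - 7)*(p - 1)*(p + 1)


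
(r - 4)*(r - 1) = r^2 - 5*r + 4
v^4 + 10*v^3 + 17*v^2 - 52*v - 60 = (v - 2)*(v + 1)*(v + 5)*(v + 6)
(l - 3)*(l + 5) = l^2 + 2*l - 15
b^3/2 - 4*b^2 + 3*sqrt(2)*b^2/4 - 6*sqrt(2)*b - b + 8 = (b/2 + sqrt(2))*(b - 8)*(b - sqrt(2)/2)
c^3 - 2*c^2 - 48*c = c*(c - 8)*(c + 6)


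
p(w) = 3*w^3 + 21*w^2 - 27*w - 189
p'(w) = 9*w^2 + 42*w - 27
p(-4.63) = 88.43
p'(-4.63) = -28.53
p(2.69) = -51.28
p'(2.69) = 151.10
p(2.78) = -37.31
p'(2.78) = 159.32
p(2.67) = -54.28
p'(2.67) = 149.30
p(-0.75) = -158.20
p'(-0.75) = -53.44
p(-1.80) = -89.86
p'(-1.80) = -73.44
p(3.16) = 30.04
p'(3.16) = 195.59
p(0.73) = -196.35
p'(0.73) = 8.46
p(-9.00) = -432.00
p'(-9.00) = 324.00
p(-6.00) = 81.00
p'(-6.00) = 45.00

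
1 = 1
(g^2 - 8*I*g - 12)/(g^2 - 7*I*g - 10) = (g - 6*I)/(g - 5*I)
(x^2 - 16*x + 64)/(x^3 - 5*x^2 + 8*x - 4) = (x^2 - 16*x + 64)/(x^3 - 5*x^2 + 8*x - 4)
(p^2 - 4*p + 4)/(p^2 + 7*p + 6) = (p^2 - 4*p + 4)/(p^2 + 7*p + 6)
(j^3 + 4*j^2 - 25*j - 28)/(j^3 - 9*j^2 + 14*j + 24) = (j + 7)/(j - 6)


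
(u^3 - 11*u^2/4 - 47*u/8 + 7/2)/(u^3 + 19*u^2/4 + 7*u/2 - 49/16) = 2*(u - 4)/(2*u + 7)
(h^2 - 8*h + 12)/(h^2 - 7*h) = (h^2 - 8*h + 12)/(h*(h - 7))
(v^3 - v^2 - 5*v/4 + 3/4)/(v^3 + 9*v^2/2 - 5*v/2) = (2*v^2 - v - 3)/(2*v*(v + 5))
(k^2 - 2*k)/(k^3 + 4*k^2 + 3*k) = (k - 2)/(k^2 + 4*k + 3)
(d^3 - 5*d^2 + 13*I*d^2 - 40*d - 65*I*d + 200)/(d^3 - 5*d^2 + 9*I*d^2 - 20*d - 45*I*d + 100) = (d + 8*I)/(d + 4*I)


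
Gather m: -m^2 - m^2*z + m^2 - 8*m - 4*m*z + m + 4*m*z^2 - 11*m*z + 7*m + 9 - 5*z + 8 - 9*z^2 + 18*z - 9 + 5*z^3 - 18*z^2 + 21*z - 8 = -m^2*z + m*(4*z^2 - 15*z) + 5*z^3 - 27*z^2 + 34*z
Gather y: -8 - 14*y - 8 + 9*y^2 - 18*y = 9*y^2 - 32*y - 16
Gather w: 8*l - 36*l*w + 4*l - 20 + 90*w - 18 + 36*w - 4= 12*l + w*(126 - 36*l) - 42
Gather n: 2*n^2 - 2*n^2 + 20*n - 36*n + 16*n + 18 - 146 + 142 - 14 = 0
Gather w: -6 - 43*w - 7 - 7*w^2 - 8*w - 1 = -7*w^2 - 51*w - 14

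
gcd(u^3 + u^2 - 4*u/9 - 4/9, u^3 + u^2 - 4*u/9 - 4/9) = u^3 + u^2 - 4*u/9 - 4/9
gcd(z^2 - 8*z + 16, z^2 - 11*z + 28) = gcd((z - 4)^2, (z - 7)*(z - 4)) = z - 4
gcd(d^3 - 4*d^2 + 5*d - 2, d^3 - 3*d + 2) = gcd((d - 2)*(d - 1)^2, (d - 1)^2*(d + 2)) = d^2 - 2*d + 1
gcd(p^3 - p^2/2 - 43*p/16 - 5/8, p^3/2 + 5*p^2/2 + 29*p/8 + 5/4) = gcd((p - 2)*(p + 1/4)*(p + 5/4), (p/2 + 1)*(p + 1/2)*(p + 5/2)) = 1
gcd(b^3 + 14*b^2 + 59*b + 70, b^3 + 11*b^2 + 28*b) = b + 7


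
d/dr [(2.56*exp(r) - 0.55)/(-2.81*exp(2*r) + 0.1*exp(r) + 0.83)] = (7.1936*exp(2*r) - 3.091*exp(r) + 2.1798)*exp(r)/(7.8961*exp(4*r) - 0.562*exp(3*r) - 4.6546*exp(2*r) + 0.166*exp(r) + 0.6889)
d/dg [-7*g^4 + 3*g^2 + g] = -28*g^3 + 6*g + 1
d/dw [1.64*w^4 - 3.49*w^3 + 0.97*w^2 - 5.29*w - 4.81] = 6.56*w^3 - 10.47*w^2 + 1.94*w - 5.29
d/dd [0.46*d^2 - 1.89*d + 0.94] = 0.92*d - 1.89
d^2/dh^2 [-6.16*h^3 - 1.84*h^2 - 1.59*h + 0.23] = -36.96*h - 3.68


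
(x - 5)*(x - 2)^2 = x^3 - 9*x^2 + 24*x - 20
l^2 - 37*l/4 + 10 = (l - 8)*(l - 5/4)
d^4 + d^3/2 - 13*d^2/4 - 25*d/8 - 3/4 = (d - 2)*(d + 1/2)^2*(d + 3/2)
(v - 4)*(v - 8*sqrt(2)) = v^2 - 8*sqrt(2)*v - 4*v + 32*sqrt(2)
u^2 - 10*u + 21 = (u - 7)*(u - 3)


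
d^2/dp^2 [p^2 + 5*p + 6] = 2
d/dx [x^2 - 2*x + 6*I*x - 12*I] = 2*x - 2 + 6*I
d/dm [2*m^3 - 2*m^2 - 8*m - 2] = 6*m^2 - 4*m - 8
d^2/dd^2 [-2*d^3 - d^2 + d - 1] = -12*d - 2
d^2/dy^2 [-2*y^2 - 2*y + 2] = -4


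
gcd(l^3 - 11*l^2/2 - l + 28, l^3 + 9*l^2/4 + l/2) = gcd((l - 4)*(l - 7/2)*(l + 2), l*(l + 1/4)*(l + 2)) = l + 2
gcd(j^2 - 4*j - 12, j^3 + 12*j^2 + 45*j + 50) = j + 2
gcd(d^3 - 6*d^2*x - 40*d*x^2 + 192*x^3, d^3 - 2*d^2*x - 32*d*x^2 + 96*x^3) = -d^2 - 2*d*x + 24*x^2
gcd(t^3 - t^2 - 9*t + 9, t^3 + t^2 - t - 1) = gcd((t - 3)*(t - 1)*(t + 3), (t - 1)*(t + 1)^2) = t - 1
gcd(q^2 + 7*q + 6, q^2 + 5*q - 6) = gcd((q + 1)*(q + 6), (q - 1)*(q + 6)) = q + 6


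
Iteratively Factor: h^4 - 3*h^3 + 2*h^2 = (h - 1)*(h^3 - 2*h^2) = h*(h - 1)*(h^2 - 2*h) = h^2*(h - 1)*(h - 2)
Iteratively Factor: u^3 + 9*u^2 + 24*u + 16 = (u + 4)*(u^2 + 5*u + 4) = (u + 4)^2*(u + 1)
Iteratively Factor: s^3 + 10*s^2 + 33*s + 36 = (s + 3)*(s^2 + 7*s + 12) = (s + 3)^2*(s + 4)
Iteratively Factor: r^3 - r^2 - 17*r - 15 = (r + 3)*(r^2 - 4*r - 5) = (r + 1)*(r + 3)*(r - 5)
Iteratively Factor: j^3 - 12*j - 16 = (j + 2)*(j^2 - 2*j - 8) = (j - 4)*(j + 2)*(j + 2)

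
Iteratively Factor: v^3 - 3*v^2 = (v)*(v^2 - 3*v) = v^2*(v - 3)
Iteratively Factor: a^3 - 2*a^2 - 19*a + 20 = (a - 1)*(a^2 - a - 20) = (a - 1)*(a + 4)*(a - 5)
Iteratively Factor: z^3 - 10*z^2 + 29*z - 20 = (z - 1)*(z^2 - 9*z + 20) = (z - 5)*(z - 1)*(z - 4)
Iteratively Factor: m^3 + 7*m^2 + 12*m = (m + 3)*(m^2 + 4*m) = m*(m + 3)*(m + 4)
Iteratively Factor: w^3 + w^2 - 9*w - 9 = (w + 3)*(w^2 - 2*w - 3) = (w - 3)*(w + 3)*(w + 1)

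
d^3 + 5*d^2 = d^2*(d + 5)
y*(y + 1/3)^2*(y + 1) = y^4 + 5*y^3/3 + 7*y^2/9 + y/9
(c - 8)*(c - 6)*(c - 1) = c^3 - 15*c^2 + 62*c - 48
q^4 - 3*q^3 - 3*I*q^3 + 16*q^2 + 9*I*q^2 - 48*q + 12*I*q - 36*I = (q - 3)*(q - 6*I)*(q + I)*(q + 2*I)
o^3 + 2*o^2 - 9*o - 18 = (o - 3)*(o + 2)*(o + 3)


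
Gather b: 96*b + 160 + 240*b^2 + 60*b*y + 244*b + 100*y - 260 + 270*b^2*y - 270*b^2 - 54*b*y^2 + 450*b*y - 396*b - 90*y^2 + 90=b^2*(270*y - 30) + b*(-54*y^2 + 510*y - 56) - 90*y^2 + 100*y - 10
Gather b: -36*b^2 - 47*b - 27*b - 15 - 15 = -36*b^2 - 74*b - 30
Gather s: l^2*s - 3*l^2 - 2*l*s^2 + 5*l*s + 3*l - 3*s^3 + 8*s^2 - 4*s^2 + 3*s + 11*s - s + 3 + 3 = -3*l^2 + 3*l - 3*s^3 + s^2*(4 - 2*l) + s*(l^2 + 5*l + 13) + 6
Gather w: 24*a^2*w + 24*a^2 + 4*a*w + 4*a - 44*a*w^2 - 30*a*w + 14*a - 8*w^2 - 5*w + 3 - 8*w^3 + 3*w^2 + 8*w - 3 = 24*a^2 + 18*a - 8*w^3 + w^2*(-44*a - 5) + w*(24*a^2 - 26*a + 3)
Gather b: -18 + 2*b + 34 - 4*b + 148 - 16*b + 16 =180 - 18*b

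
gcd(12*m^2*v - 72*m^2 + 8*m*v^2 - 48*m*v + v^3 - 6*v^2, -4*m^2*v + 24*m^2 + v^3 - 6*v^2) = 2*m*v - 12*m + v^2 - 6*v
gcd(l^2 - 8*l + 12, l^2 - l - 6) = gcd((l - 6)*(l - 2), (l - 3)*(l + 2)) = 1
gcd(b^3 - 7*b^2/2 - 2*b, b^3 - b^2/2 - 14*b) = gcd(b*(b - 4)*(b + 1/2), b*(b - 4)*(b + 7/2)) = b^2 - 4*b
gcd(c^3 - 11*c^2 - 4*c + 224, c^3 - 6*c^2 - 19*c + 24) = c - 8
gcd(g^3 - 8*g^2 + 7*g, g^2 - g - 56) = 1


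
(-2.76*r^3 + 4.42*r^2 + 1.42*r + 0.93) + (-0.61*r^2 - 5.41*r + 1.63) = -2.76*r^3 + 3.81*r^2 - 3.99*r + 2.56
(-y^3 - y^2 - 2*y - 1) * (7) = -7*y^3 - 7*y^2 - 14*y - 7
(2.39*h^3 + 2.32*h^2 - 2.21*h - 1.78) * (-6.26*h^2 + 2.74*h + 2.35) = -14.9614*h^5 - 7.9746*h^4 + 25.8079*h^3 + 10.5394*h^2 - 10.0707*h - 4.183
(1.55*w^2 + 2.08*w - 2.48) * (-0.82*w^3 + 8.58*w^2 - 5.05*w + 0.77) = -1.271*w^5 + 11.5934*w^4 + 12.0525*w^3 - 30.5889*w^2 + 14.1256*w - 1.9096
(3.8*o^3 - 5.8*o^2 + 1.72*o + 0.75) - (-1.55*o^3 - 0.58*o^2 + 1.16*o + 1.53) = 5.35*o^3 - 5.22*o^2 + 0.56*o - 0.78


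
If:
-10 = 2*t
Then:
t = -5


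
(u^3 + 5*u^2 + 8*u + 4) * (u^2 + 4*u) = u^5 + 9*u^4 + 28*u^3 + 36*u^2 + 16*u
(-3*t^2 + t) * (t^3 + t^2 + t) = -3*t^5 - 2*t^4 - 2*t^3 + t^2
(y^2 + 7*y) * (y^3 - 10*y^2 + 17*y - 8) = y^5 - 3*y^4 - 53*y^3 + 111*y^2 - 56*y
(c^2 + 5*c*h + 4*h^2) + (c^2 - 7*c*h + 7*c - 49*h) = 2*c^2 - 2*c*h + 7*c + 4*h^2 - 49*h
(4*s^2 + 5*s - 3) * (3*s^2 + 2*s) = 12*s^4 + 23*s^3 + s^2 - 6*s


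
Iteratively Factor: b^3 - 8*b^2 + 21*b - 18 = (b - 3)*(b^2 - 5*b + 6) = (b - 3)*(b - 2)*(b - 3)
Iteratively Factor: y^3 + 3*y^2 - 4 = (y + 2)*(y^2 + y - 2) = (y - 1)*(y + 2)*(y + 2)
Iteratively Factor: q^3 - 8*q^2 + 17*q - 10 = (q - 5)*(q^2 - 3*q + 2) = (q - 5)*(q - 2)*(q - 1)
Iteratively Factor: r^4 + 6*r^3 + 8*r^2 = (r + 2)*(r^3 + 4*r^2) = r*(r + 2)*(r^2 + 4*r) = r*(r + 2)*(r + 4)*(r)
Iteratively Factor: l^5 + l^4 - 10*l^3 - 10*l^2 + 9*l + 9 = (l + 1)*(l^4 - 10*l^2 + 9) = (l + 1)*(l + 3)*(l^3 - 3*l^2 - l + 3) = (l - 3)*(l + 1)*(l + 3)*(l^2 - 1) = (l - 3)*(l + 1)^2*(l + 3)*(l - 1)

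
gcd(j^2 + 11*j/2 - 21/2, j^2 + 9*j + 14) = j + 7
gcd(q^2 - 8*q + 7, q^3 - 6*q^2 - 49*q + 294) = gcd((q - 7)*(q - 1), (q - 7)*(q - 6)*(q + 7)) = q - 7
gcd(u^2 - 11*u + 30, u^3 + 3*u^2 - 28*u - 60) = u - 5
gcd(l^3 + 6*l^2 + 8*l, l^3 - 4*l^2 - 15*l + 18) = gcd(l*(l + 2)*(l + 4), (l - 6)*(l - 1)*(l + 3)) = 1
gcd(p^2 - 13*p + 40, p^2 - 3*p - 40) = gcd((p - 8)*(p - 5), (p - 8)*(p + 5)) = p - 8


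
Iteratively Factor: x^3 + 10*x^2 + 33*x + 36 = (x + 4)*(x^2 + 6*x + 9) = (x + 3)*(x + 4)*(x + 3)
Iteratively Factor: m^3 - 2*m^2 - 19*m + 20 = (m + 4)*(m^2 - 6*m + 5) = (m - 5)*(m + 4)*(m - 1)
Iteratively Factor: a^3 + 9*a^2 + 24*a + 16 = (a + 1)*(a^2 + 8*a + 16) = (a + 1)*(a + 4)*(a + 4)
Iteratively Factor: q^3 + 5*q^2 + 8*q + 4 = (q + 2)*(q^2 + 3*q + 2) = (q + 2)^2*(q + 1)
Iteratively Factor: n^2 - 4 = (n - 2)*(n + 2)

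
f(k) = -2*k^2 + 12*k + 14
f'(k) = 12 - 4*k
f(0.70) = 21.42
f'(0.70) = 9.20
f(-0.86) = 2.20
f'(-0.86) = 15.44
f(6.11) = 12.66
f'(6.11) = -12.44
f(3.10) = 31.98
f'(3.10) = -0.40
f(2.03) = 30.12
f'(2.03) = 3.88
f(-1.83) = -14.66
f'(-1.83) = 19.32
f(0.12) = 15.41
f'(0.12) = 11.52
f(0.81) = 22.41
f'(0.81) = 8.76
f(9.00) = -40.00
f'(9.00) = -24.00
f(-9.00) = -256.00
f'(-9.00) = 48.00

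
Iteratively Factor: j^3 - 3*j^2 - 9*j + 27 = (j - 3)*(j^2 - 9) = (j - 3)^2*(j + 3)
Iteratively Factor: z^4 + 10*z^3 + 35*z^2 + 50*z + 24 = (z + 3)*(z^3 + 7*z^2 + 14*z + 8) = (z + 3)*(z + 4)*(z^2 + 3*z + 2) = (z + 2)*(z + 3)*(z + 4)*(z + 1)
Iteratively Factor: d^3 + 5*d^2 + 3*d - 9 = (d - 1)*(d^2 + 6*d + 9) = (d - 1)*(d + 3)*(d + 3)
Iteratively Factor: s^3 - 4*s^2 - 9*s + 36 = (s + 3)*(s^2 - 7*s + 12) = (s - 3)*(s + 3)*(s - 4)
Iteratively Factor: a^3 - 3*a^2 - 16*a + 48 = (a - 4)*(a^2 + a - 12) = (a - 4)*(a + 4)*(a - 3)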